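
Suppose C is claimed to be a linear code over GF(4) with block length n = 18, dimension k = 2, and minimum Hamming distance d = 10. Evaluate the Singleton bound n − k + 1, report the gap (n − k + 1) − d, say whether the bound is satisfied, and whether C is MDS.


Singleton RHS = n − k + 1 = 17, slack = 7, bound satisfied, not MDS.

Singleton bound: d ≤ n − k + 1.
Here n = 18, k = 2, so n − k + 1 = 17.
Given d = 10, check d ≤ 17: YES.
Slack = (n − k + 1) − d = 7.
The code is NOT MDS (slack = 7 > 0).
Description: the claimed parameters are [18, 2, 10]_4; such a code would be non-MDS.


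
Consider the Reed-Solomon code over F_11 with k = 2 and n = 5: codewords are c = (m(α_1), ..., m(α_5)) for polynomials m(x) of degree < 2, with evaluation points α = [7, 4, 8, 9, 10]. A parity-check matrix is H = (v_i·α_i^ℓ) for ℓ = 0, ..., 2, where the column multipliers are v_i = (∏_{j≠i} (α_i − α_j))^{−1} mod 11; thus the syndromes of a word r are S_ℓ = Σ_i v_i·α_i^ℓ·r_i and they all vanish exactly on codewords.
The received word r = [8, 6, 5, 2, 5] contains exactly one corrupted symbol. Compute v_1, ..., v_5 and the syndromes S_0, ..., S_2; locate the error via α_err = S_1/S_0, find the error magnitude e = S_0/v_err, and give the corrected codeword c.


S = (2, 9, 2), error at position 5, error magnitude e = 6, c = [8, 6, 5, 2, 10].

Step 1: column multipliers v_i = (∏_{j≠i}(α_i − α_j))^{−1} mod 11.
  i = 1 (α = 7): (7−4)(7−8)(7−9)(7−10) = 3·(−1)·(−2)·(−3) = −18 ≡ 4, so v_1 = 4^{−1} = 3 (mod 11).
  i = 2 (α = 4): (4−7)(4−8)(4−9)(4−10) = (−3)·(−4)·(−5)·(−6) = 360 ≡ 8, so v_2 = 8^{−1} = 7 (mod 11).
  i = 3 (α = 8): (8−7)(8−4)(8−9)(8−10) = 1·4·(−1)·(−2) = 8 ≡ 8, so v_3 = 8^{−1} = 7 (mod 11).
  i = 4 (α = 9): (9−7)(9−4)(9−8)(9−10) = 2·5·1·(−1) = −10 ≡ 1, so v_4 = 1^{−1} = 1 (mod 11).
  i = 5 (α = 10): (10−7)(10−4)(10−8)(10−9) = 3·6·2·1 = 36 ≡ 3, so v_5 = 3^{−1} = 4 (mod 11).
  v = [3, 7, 7, 1, 4].
Step 2: syndromes of r = [8, 6, 5, 2, 5] (all sums mod 11).
  S_0 = Σ v_i r_i = 3·8 + 7·6 + 7·5 + 1·2 + 4·5 = 123 ≡ 2.
  S_1 = Σ v_i α_i r_i = 3·7·8 + 7·4·6 + 7·8·5 + 1·9·2 + 4·10·5 = 834 ≡ 9.
  α_i^2 mod 11 = [5, 5, 9, 4, 1].
  S_2 = Σ v_i α_i^2 r_i = 3·5·8 + 7·5·6 + 7·9·5 + 1·4·2 + 4·1·5 = 673 ≡ 2.
  S = (2, 9, 2) ≠ 0, so r is not a codeword (an error is present).
Step 3: locate the error. For a single error e at position i, S_ℓ = v_i·e·α_i^ℓ, so α_err = S_1/S_0.
  S_0^{−1} = 2^{−1} = 6 (mod 11), so α_err = 9·6 = 54 ≡ 10 = α_5. Error position i = 5.
  Consistency check: S_2/S_1 = 2·5 = 10 ≡ 10 = α_err ✓ (single-error assumption holds).
Step 4: error magnitude e = S_0/v_5 = S_0·∏_{j≠5}(α_5 − α_j) = 2·3 = 6 ≡ 6 (mod 11).
Step 5: correct position 5: c_5 = r_5 − e = 5 − 6 ≡ 10 (mod 11). Hence c = [8, 6, 5, 2, 10].
  Check: interpolating c through the α_i gives m(x) = 7 + 8·x (degree < 2) with m(α_i) = c_i for every i, so c is indeed a codeword.


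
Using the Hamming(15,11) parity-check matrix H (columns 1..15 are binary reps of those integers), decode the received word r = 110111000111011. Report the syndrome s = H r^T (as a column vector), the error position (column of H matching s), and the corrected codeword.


s = (1, 0, 0, 0)^T, error position = 8, corrected codeword c = 110111010111011

Compute s = H r^T mod 2 one row at a time:
  s_1 = 0 + 0 + 1 + 1 + 1 + 0 + 1 + 1 = 5 ≡ 1 (mod 2).
  s_2 = 1 + 1 + 1 + 0 + 1 + 0 + 1 + 1 = 6 ≡ 0 (mod 2).
  s_3 = 1 + 0 + 1 + 0 + 1 + 1 + 1 + 1 = 6 ≡ 0 (mod 2).
  s_4 = 1 + 0 + 1 + 0 + 0 + 1 + 0 + 1 = 4 ≡ 0 (mod 2).
s = (1, 0, 0, 0)^T — this equals column 8 of H (binary 1000), so error is at position 8.
Correct: flip bit 8 of r = 110111000111011 to get c = 110111010111011.


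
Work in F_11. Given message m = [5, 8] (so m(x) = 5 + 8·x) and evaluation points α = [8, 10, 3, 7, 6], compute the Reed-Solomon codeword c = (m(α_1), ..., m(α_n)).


c = [3, 8, 7, 6, 9]

Message polynomial: m(x) = 5 + 8·x (mod 11).
For each evaluation point α_i, compute m(α_i) mod 11:
  α_1 = 8: Horner steps 8 → 3, so m(8) = 3.
  α_2 = 10: Horner steps 8 → 8, so m(10) = 8.
  α_3 = 3: Horner steps 8 → 7, so m(3) = 7.
  α_4 = 7: Horner steps 8 → 6, so m(7) = 6.
  α_5 = 6: Horner steps 8 → 9, so m(6) = 9.
Codeword c = [3, 8, 7, 6, 9] ∈ F_11^5.


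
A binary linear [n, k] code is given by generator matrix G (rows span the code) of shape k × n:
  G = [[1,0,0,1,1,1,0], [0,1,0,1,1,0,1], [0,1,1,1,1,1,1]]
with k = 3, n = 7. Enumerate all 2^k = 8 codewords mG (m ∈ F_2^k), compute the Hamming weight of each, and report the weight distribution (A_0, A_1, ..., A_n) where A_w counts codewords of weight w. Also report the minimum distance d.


Weight distribution: A_0 = 1, A_2 = 1, A_4 = 5, A_6 = 1. Minimum distance d = 2.

Enumerate all 2^3 = 8 messages m ∈ F_2^3.
For each, compute codeword c = mG in F_2^7, then tally its weight.
  m = 000 → c = 0000000, weight = 0.
  m = 100 → c = 1001110, weight = 4.
  m = 010 → c = 0101101, weight = 4.
  m = 110 → c = 1100011, weight = 4.
  m = 001 → c = 0111111, weight = 6.
  m = 101 → c = 1110001, weight = 4.
  m = 011 → c = 0010010, weight = 2.
  m = 111 → c = 1011100, weight = 4.
Tally weights:
  weight 0: 1 codewords.
  weight 2: 1 codewords.
  weight 4: 5 codewords.
  weight 6: 1 codewords.
Minimum distance d = smallest w > 0 with A_w > 0 = 2.
Sanity: Σ A_w = 8 = 2^3 = 8 ✓.


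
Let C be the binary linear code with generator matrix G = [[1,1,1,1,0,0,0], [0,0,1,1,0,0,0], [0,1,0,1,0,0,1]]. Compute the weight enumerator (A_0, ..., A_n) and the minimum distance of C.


Weight distribution: A_0 = 1, A_2 = 2, A_3 = 4, A_4 = 1. Minimum distance d = 2.

Enumerate all 2^3 = 8 messages m ∈ F_2^3.
For each, compute codeword c = mG in F_2^7, then tally its weight.
  m = 000 → c = 0000000, weight = 0.
  m = 100 → c = 1111000, weight = 4.
  m = 010 → c = 0011000, weight = 2.
  m = 110 → c = 1100000, weight = 2.
  m = 001 → c = 0101001, weight = 3.
  m = 101 → c = 1010001, weight = 3.
  m = 011 → c = 0110001, weight = 3.
  m = 111 → c = 1001001, weight = 3.
Tally weights:
  weight 0: 1 codewords.
  weight 2: 2 codewords.
  weight 3: 4 codewords.
  weight 4: 1 codewords.
Minimum distance d = smallest w > 0 with A_w > 0 = 2.
Sanity: Σ A_w = 8 = 2^3 = 8 ✓.


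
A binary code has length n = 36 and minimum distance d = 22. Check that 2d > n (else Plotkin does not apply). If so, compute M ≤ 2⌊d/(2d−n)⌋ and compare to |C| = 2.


Plotkin bound M ≤ 4; given |C| = 2 ≤ bound (satisfied).

Check applicability: 2d = 44, n = 36.
2d − n = 8 > 0, so Plotkin applies.
Compute d/(2d−n) = 22/8 ≈ 2.7500.
⌊d/(2d−n)⌋ = 2.
Plotkin bound: M ≤ 2·2 = 4.
Given |C| = 2, check: satisfied.
This |C| is below the Plotkin bound.


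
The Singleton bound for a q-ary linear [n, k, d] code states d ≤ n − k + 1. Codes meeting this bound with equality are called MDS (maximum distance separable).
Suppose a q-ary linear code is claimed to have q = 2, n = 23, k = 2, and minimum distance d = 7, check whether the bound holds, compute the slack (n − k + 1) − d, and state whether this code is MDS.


Singleton RHS = n − k + 1 = 22, slack = 15, bound satisfied, not MDS.

Singleton bound: d ≤ n − k + 1.
Here n = 23, k = 2, so n − k + 1 = 22.
Given d = 7, check d ≤ 22: YES.
Slack = (n − k + 1) − d = 15.
The code is NOT MDS (slack = 15 > 0).
Description: the claimed parameters are [23, 2, 7]_2; such a code would be non-MDS.


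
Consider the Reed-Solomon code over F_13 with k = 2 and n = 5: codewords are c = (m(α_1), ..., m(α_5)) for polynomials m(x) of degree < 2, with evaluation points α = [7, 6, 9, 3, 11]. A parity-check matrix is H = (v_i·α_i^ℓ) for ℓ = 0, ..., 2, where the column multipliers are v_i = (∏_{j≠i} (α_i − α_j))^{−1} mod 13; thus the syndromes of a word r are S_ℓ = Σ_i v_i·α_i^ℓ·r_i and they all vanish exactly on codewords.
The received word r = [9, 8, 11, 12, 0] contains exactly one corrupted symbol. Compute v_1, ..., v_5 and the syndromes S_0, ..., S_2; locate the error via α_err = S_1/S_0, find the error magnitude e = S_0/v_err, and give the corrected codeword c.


S = (5, 2, 6), error at position 4, error magnitude e = 7, c = [9, 8, 11, 5, 0].

Step 1: column multipliers v_i = (∏_{j≠i}(α_i − α_j))^{−1} mod 13.
  i = 1 (α = 7): (7−6)(7−9)(7−3)(7−11) = 1·(−2)·4·(−4) = 32 ≡ 6, so v_1 = 6^{−1} = 11 (mod 13).
  i = 2 (α = 6): (6−7)(6−9)(6−3)(6−11) = (−1)·(−3)·3·(−5) = −45 ≡ 7, so v_2 = 7^{−1} = 2 (mod 13).
  i = 3 (α = 9): (9−7)(9−6)(9−3)(9−11) = 2·3·6·(−2) = −72 ≡ 6, so v_3 = 6^{−1} = 11 (mod 13).
  i = 4 (α = 3): (3−7)(3−6)(3−9)(3−11) = (−4)·(−3)·(−6)·(−8) = 576 ≡ 4, so v_4 = 4^{−1} = 10 (mod 13).
  i = 5 (α = 11): (11−7)(11−6)(11−9)(11−3) = 4·5·2·8 = 320 ≡ 8, so v_5 = 8^{−1} = 5 (mod 13).
  v = [11, 2, 11, 10, 5].
Step 2: syndromes of r = [9, 8, 11, 12, 0] (all sums mod 13).
  S_0 = Σ v_i r_i = 11·9 + 2·8 + 11·11 + 10·12 + 5·0 = 356 ≡ 5.
  S_1 = Σ v_i α_i r_i = 11·7·9 + 2·6·8 + 11·9·11 + 10·3·12 + 5·11·0 = 2238 ≡ 2.
  α_i^2 mod 13 = [10, 10, 3, 9, 4].
  S_2 = Σ v_i α_i^2 r_i = 11·10·9 + 2·10·8 + 11·3·11 + 10·9·12 + 5·4·0 = 2593 ≡ 6.
  S = (5, 2, 6) ≠ 0, so r is not a codeword (an error is present).
Step 3: locate the error. For a single error e at position i, S_ℓ = v_i·e·α_i^ℓ, so α_err = S_1/S_0.
  S_0^{−1} = 5^{−1} = 8 (mod 13), so α_err = 2·8 = 16 ≡ 3 = α_4. Error position i = 4.
  Consistency check: S_2/S_1 = 6·7 = 42 ≡ 3 = α_err ✓ (single-error assumption holds).
Step 4: error magnitude e = S_0/v_4 = S_0·∏_{j≠4}(α_4 − α_j) = 5·4 = 20 ≡ 7 (mod 13).
Step 5: correct position 4: c_4 = r_4 − e = 12 − 7 ≡ 5 (mod 13). Hence c = [9, 8, 11, 5, 0].
  Check: interpolating c through the α_i gives m(x) = 2 + 1·x (degree < 2) with m(α_i) = c_i for every i, so c is indeed a codeword.


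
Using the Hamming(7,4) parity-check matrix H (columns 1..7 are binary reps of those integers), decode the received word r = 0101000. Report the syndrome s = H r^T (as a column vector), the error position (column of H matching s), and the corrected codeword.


s = (1, 1, 0)^T, error position = 6, corrected codeword c = 0101010

Compute s = H r^T mod 2 one row at a time:
  s_1 = 1 + 0 + 0 + 0 = 1 ≡ 1 (mod 2).
  s_2 = 1 + 0 + 0 + 0 = 1 ≡ 1 (mod 2).
  s_3 = 0 + 0 + 0 + 0 = 0 ≡ 0 (mod 2).
s = (1, 1, 0)^T — this equals column 6 of H (binary 110), so error is at position 6.
Correct: flip bit 6 of r = 0101000 to get c = 0101010.


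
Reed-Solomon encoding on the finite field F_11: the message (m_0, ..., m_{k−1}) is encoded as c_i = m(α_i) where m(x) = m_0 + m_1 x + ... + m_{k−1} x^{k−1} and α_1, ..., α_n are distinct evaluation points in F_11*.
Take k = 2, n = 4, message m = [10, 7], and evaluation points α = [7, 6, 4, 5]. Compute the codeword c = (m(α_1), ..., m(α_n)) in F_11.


c = [4, 8, 5, 1]

Message polynomial: m(x) = 10 + 7·x (mod 11).
For each evaluation point α_i, compute m(α_i) mod 11:
  α_1 = 7: Horner steps 7 → 4, so m(7) = 4.
  α_2 = 6: Horner steps 7 → 8, so m(6) = 8.
  α_3 = 4: Horner steps 7 → 5, so m(4) = 5.
  α_4 = 5: Horner steps 7 → 1, so m(5) = 1.
Codeword c = [4, 8, 5, 1] ∈ F_11^4.


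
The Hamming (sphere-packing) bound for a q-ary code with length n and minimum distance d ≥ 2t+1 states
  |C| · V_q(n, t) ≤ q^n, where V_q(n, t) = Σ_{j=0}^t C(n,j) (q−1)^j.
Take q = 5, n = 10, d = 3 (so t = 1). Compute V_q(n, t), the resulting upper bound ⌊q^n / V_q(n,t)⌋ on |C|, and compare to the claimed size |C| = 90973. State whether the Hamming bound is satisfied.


V_q(n, t) = 41, q^n = 9765625, Hamming bound = 238185, |C| = 90973 ≤ bound (satisfied).

Step 1: Compute V_q(n, t) = Σ_{j=0}^1 C(n, j) (q−1)^j.
  j = 0: C(10,0)·(4)^0 = 1·1 = 1.
  j = 1: C(10,1)·(4)^1 = 10·4 = 40.
  V_q(n, t) = 1 + 40 = 41.
Step 2: q^n = 5^10 = 9765625.
Step 3: Hamming bound ⌊q^n / V_q(n,t)⌋ = ⌊9765625/41⌋ = 238185.
Step 4: Compare |C| = 90973 to 238185: satisfied.
The claimed |C| lies below the Hamming bound.


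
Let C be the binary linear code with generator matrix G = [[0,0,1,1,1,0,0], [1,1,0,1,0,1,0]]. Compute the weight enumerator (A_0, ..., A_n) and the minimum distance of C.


Weight distribution: A_0 = 1, A_3 = 1, A_4 = 1, A_5 = 1. Minimum distance d = 3.

Enumerate all 2^2 = 4 messages m ∈ F_2^2.
For each, compute codeword c = mG in F_2^7, then tally its weight.
  m = 00 → c = 0000000, weight = 0.
  m = 10 → c = 0011100, weight = 3.
  m = 01 → c = 1101010, weight = 4.
  m = 11 → c = 1110110, weight = 5.
Tally weights:
  weight 0: 1 codewords.
  weight 3: 1 codewords.
  weight 4: 1 codewords.
  weight 5: 1 codewords.
Minimum distance d = smallest w > 0 with A_w > 0 = 3.
Sanity: Σ A_w = 4 = 2^2 = 4 ✓.


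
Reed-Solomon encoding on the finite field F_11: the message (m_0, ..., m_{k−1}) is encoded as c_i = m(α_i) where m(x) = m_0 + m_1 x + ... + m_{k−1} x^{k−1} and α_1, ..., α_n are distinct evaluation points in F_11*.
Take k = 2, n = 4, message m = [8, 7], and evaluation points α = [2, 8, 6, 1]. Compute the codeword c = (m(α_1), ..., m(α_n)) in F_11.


c = [0, 9, 6, 4]

Message polynomial: m(x) = 8 + 7·x (mod 11).
For each evaluation point α_i, compute m(α_i) mod 11:
  α_1 = 2: Horner steps 7 → 0, so m(2) = 0.
  α_2 = 8: Horner steps 7 → 9, so m(8) = 9.
  α_3 = 6: Horner steps 7 → 6, so m(6) = 6.
  α_4 = 1: Horner steps 7 → 4, so m(1) = 4.
Codeword c = [0, 9, 6, 4] ∈ F_11^4.


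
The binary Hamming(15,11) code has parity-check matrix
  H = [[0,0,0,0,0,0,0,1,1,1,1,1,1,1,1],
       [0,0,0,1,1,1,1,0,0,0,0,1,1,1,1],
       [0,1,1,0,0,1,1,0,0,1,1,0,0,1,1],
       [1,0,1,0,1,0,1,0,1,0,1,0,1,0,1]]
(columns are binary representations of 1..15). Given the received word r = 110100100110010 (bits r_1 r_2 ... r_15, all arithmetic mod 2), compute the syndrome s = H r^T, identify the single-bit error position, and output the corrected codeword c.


s = (1, 1, 1, 1)^T, error position = 15, corrected codeword c = 110100100110011

Compute s = H r^T mod 2 one row at a time:
  s_1 = 0 + 0 + 1 + 1 + 0 + 0 + 1 + 0 = 3 ≡ 1 (mod 2).
  s_2 = 1 + 0 + 0 + 1 + 0 + 0 + 1 + 0 = 3 ≡ 1 (mod 2).
  s_3 = 1 + 0 + 0 + 1 + 1 + 1 + 1 + 0 = 5 ≡ 1 (mod 2).
  s_4 = 1 + 0 + 0 + 1 + 0 + 1 + 0 + 0 = 3 ≡ 1 (mod 2).
s = (1, 1, 1, 1)^T — this equals column 15 of H (binary 1111), so error is at position 15.
Correct: flip bit 15 of r = 110100100110010 to get c = 110100100110011.


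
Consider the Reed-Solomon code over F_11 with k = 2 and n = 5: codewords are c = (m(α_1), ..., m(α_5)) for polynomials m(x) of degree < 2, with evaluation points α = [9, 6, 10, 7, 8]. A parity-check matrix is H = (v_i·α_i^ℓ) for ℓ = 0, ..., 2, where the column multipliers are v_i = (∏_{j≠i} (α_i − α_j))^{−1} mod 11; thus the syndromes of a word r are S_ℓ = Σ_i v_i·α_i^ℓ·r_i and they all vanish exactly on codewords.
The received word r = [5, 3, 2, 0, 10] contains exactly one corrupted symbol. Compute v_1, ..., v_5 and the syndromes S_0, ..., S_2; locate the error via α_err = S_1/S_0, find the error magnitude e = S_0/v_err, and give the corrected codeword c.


S = (6, 4, 10), error at position 5, error magnitude e = 2, c = [5, 3, 2, 0, 8].

Step 1: column multipliers v_i = (∏_{j≠i}(α_i − α_j))^{−1} mod 11.
  i = 1 (α = 9): (9−6)(9−10)(9−7)(9−8) = 3·(−1)·2·1 = −6 ≡ 5, so v_1 = 5^{−1} = 9 (mod 11).
  i = 2 (α = 6): (6−9)(6−10)(6−7)(6−8) = (−3)·(−4)·(−1)·(−2) = 24 ≡ 2, so v_2 = 2^{−1} = 6 (mod 11).
  i = 3 (α = 10): (10−9)(10−6)(10−7)(10−8) = 1·4·3·2 = 24 ≡ 2, so v_3 = 2^{−1} = 6 (mod 11).
  i = 4 (α = 7): (7−9)(7−6)(7−10)(7−8) = (−2)·1·(−3)·(−1) = −6 ≡ 5, so v_4 = 5^{−1} = 9 (mod 11).
  i = 5 (α = 8): (8−9)(8−6)(8−10)(8−7) = (−1)·2·(−2)·1 = 4 ≡ 4, so v_5 = 4^{−1} = 3 (mod 11).
  v = [9, 6, 6, 9, 3].
Step 2: syndromes of r = [5, 3, 2, 0, 10] (all sums mod 11).
  S_0 = Σ v_i r_i = 9·5 + 6·3 + 6·2 + 9·0 + 3·10 = 105 ≡ 6.
  S_1 = Σ v_i α_i r_i = 9·9·5 + 6·6·3 + 6·10·2 + 9·7·0 + 3·8·10 = 873 ≡ 4.
  α_i^2 mod 11 = [4, 3, 1, 5, 9].
  S_2 = Σ v_i α_i^2 r_i = 9·4·5 + 6·3·3 + 6·1·2 + 9·5·0 + 3·9·10 = 516 ≡ 10.
  S = (6, 4, 10) ≠ 0, so r is not a codeword (an error is present).
Step 3: locate the error. For a single error e at position i, S_ℓ = v_i·e·α_i^ℓ, so α_err = S_1/S_0.
  S_0^{−1} = 6^{−1} = 2 (mod 11), so α_err = 4·2 = 8 ≡ 8 = α_5. Error position i = 5.
  Consistency check: S_2/S_1 = 10·3 = 30 ≡ 8 = α_err ✓ (single-error assumption holds).
Step 4: error magnitude e = S_0/v_5 = S_0·∏_{j≠5}(α_5 − α_j) = 6·4 = 24 ≡ 2 (mod 11).
Step 5: correct position 5: c_5 = r_5 − e = 10 − 2 ≡ 8 (mod 11). Hence c = [5, 3, 2, 0, 8].
  Check: interpolating c through the α_i gives m(x) = 10 + 8·x (degree < 2) with m(α_i) = c_i for every i, so c is indeed a codeword.


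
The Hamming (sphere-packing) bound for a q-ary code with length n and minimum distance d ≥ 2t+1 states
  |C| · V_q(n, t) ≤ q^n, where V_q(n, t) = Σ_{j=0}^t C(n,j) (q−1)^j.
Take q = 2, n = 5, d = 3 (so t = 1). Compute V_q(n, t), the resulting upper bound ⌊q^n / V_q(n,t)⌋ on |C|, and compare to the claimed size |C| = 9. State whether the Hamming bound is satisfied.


V_q(n, t) = 6, q^n = 32, Hamming bound = 5, |C| = 9 > bound (violated).

Step 1: Compute V_q(n, t) = Σ_{j=0}^1 C(n, j) (q−1)^j.
  j = 0: C(5,0)·(1)^0 = 1·1 = 1.
  j = 1: C(5,1)·(1)^1 = 5·1 = 5.
  V_q(n, t) = 1 + 5 = 6.
Step 2: q^n = 2^5 = 32.
Step 3: Hamming bound ⌊q^n / V_q(n,t)⌋ = ⌊32/6⌋ = 5.
Step 4: Compare |C| = 9 to 5: violated.
The claimed |C| lies above the Hamming bound, so no 2-ary code of length 5 with d ≥ 3 can have 9 codewords.


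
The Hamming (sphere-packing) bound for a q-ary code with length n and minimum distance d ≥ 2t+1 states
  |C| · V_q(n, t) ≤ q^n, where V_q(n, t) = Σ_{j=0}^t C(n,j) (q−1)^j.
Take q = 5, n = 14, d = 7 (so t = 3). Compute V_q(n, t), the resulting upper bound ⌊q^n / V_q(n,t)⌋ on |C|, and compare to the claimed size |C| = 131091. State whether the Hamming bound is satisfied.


V_q(n, t) = 24809, q^n = 6103515625, Hamming bound = 246020, |C| = 131091 ≤ bound (satisfied).

Step 1: Compute V_q(n, t) = Σ_{j=0}^3 C(n, j) (q−1)^j.
  j = 0: C(14,0)·(4)^0 = 1·1 = 1.
  j = 1: C(14,1)·(4)^1 = 14·4 = 56.
  j = 2: C(14,2)·(4)^2 = 91·16 = 1456.
  j = 3: C(14,3)·(4)^3 = 364·64 = 23296.
  V_q(n, t) = 1 + 56 + 1456 + 23296 = 24809.
Step 2: q^n = 5^14 = 6103515625.
Step 3: Hamming bound ⌊q^n / V_q(n,t)⌋ = ⌊6103515625/24809⌋ = 246020.
Step 4: Compare |C| = 131091 to 246020: satisfied.
The claimed |C| lies below the Hamming bound.


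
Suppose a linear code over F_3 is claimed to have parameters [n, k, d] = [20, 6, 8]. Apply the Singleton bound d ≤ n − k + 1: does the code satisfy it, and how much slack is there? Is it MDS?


Singleton RHS = n − k + 1 = 15, slack = 7, bound satisfied, not MDS.

Singleton bound: d ≤ n − k + 1.
Here n = 20, k = 6, so n − k + 1 = 15.
Given d = 8, check d ≤ 15: YES.
Slack = (n − k + 1) − d = 7.
The code is NOT MDS (slack = 7 > 0).
Description: the claimed parameters are [20, 6, 8]_3; such a code would be non-MDS.


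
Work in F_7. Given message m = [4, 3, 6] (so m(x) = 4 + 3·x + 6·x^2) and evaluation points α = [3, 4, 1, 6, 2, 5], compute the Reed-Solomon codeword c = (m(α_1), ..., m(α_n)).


c = [4, 0, 6, 0, 6, 1]

Message polynomial: m(x) = 4 + 3·x + 6·x^2 (mod 7).
For each evaluation point α_i, compute m(α_i) mod 7:
  α_1 = 3: Horner steps 6 → 0 → 4, so m(3) = 4.
  α_2 = 4: Horner steps 6 → 6 → 0, so m(4) = 0.
  α_3 = 1: Horner steps 6 → 2 → 6, so m(1) = 6.
  α_4 = 6: Horner steps 6 → 4 → 0, so m(6) = 0.
  α_5 = 2: Horner steps 6 → 1 → 6, so m(2) = 6.
  α_6 = 5: Horner steps 6 → 5 → 1, so m(5) = 1.
Codeword c = [4, 0, 6, 0, 6, 1] ∈ F_7^6.


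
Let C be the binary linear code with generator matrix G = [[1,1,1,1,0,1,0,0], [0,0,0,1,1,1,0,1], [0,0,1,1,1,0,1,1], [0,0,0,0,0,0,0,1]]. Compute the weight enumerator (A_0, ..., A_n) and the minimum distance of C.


Weight distribution: A_0 = 1, A_1 = 1, A_3 = 2, A_4 = 5, A_5 = 5, A_6 = 2. Minimum distance d = 1.

Enumerate all 2^4 = 16 messages m ∈ F_2^4.
For each, compute codeword c = mG in F_2^8, then tally its weight.
  m = 0000 → c = 00000000, weight = 0.
  m = 1000 → c = 11110100, weight = 5.
  m = 0100 → c = 00011101, weight = 4.
  m = 1100 → c = 11101001, weight = 5.
  m = 0010 → c = 00111011, weight = 5.
  m = 1010 → c = 11001111, weight = 6.
  m = 0110 → c = 00100110, weight = 3.
  m = 1110 → c = 11010010, weight = 4.
  m = 0001 → c = 00000001, weight = 1.
  m = 1001 → c = 11110101, weight = 6.
  m = 0101 → c = 00011100, weight = 3.
  m = 1101 → c = 11101000, weight = 4.
  m = 0011 → c = 00111010, weight = 4.
  m = 1011 → c = 11001110, weight = 5.
  m = 0111 → c = 00100111, weight = 4.
  m = 1111 → c = 11010011, weight = 5.
Tally weights:
  weight 0: 1 codewords.
  weight 1: 1 codewords.
  weight 3: 2 codewords.
  weight 4: 5 codewords.
  weight 5: 5 codewords.
  weight 6: 2 codewords.
Minimum distance d = smallest w > 0 with A_w > 0 = 1.
Sanity: Σ A_w = 16 = 2^4 = 16 ✓.


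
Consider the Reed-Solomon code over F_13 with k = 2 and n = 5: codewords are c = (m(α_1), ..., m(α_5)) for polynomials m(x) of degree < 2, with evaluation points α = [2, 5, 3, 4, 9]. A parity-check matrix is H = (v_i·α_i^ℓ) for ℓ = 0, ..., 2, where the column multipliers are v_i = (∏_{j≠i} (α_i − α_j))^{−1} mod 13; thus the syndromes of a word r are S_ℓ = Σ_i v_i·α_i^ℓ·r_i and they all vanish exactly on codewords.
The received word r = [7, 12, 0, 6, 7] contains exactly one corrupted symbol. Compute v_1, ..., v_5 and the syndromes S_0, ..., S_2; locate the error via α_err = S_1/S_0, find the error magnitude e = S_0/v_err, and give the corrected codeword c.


S = (11, 8, 7), error at position 5, error magnitude e = 10, c = [7, 12, 0, 6, 10].

Step 1: column multipliers v_i = (∏_{j≠i}(α_i − α_j))^{−1} mod 13.
  i = 1 (α = 2): (2−5)(2−3)(2−4)(2−9) = (−3)·(−1)·(−2)·(−7) = 42 ≡ 3, so v_1 = 3^{−1} = 9 (mod 13).
  i = 2 (α = 5): (5−2)(5−3)(5−4)(5−9) = 3·2·1·(−4) = −24 ≡ 2, so v_2 = 2^{−1} = 7 (mod 13).
  i = 3 (α = 3): (3−2)(3−5)(3−4)(3−9) = 1·(−2)·(−1)·(−6) = −12 ≡ 1, so v_3 = 1^{−1} = 1 (mod 13).
  i = 4 (α = 4): (4−2)(4−5)(4−3)(4−9) = 2·(−1)·1·(−5) = 10 ≡ 10, so v_4 = 10^{−1} = 4 (mod 13).
  i = 5 (α = 9): (9−2)(9−5)(9−3)(9−4) = 7·4·6·5 = 840 ≡ 8, so v_5 = 8^{−1} = 5 (mod 13).
  v = [9, 7, 1, 4, 5].
Step 2: syndromes of r = [7, 12, 0, 6, 7] (all sums mod 13).
  S_0 = Σ v_i r_i = 9·7 + 7·12 + 1·0 + 4·6 + 5·7 = 206 ≡ 11.
  S_1 = Σ v_i α_i r_i = 9·2·7 + 7·5·12 + 1·3·0 + 4·4·6 + 5·9·7 = 957 ≡ 8.
  α_i^2 mod 13 = [4, 12, 9, 3, 3].
  S_2 = Σ v_i α_i^2 r_i = 9·4·7 + 7·12·12 + 1·9·0 + 4·3·6 + 5·3·7 = 1437 ≡ 7.
  S = (11, 8, 7) ≠ 0, so r is not a codeword (an error is present).
Step 3: locate the error. For a single error e at position i, S_ℓ = v_i·e·α_i^ℓ, so α_err = S_1/S_0.
  S_0^{−1} = 11^{−1} = 6 (mod 13), so α_err = 8·6 = 48 ≡ 9 = α_5. Error position i = 5.
  Consistency check: S_2/S_1 = 7·5 = 35 ≡ 9 = α_err ✓ (single-error assumption holds).
Step 4: error magnitude e = S_0/v_5 = S_0·∏_{j≠5}(α_5 − α_j) = 11·8 = 88 ≡ 10 (mod 13).
Step 5: correct position 5: c_5 = r_5 − e = 7 − 10 ≡ 10 (mod 13). Hence c = [7, 12, 0, 6, 10].
  Check: interpolating c through the α_i gives m(x) = 8 + 6·x (degree < 2) with m(α_i) = c_i for every i, so c is indeed a codeword.


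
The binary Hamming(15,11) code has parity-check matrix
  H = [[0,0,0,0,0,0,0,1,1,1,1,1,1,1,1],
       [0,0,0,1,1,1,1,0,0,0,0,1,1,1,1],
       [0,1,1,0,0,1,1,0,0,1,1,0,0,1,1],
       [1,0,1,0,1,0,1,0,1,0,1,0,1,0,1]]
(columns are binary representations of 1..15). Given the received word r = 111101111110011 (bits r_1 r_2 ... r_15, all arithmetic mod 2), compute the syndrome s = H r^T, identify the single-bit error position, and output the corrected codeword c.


s = (0, 1, 0, 0)^T, error position = 4, corrected codeword c = 111001111110011

Compute s = H r^T mod 2 one row at a time:
  s_1 = 1 + 1 + 1 + 1 + 0 + 0 + 1 + 1 = 6 ≡ 0 (mod 2).
  s_2 = 1 + 0 + 1 + 1 + 0 + 0 + 1 + 1 = 5 ≡ 1 (mod 2).
  s_3 = 1 + 1 + 1 + 1 + 1 + 1 + 1 + 1 = 8 ≡ 0 (mod 2).
  s_4 = 1 + 1 + 0 + 1 + 1 + 1 + 0 + 1 = 6 ≡ 0 (mod 2).
s = (0, 1, 0, 0)^T — this equals column 4 of H (binary 0100), so error is at position 4.
Correct: flip bit 4 of r = 111101111110011 to get c = 111001111110011.


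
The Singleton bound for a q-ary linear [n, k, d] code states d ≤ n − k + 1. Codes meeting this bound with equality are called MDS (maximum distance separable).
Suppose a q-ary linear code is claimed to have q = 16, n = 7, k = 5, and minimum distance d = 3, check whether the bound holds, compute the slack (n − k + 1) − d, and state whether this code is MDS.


Singleton RHS = n − k + 1 = 3, slack = 0, bound satisfied, MDS.

Singleton bound: d ≤ n − k + 1.
Here n = 7, k = 5, so n − k + 1 = 3.
Given d = 3, check d ≤ 3: YES.
Slack = (n − k + 1) − d = 0.
The code is MDS (slack = 0).
Description: the claimed parameters are [7, 5, 3]_16; such a code would be MDS (meets Singleton bound).


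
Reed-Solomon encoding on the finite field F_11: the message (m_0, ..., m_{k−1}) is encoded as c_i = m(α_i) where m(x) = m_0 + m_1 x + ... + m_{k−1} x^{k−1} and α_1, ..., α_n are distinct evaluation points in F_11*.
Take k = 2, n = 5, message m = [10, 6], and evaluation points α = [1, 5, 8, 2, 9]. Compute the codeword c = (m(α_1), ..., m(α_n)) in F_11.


c = [5, 7, 3, 0, 9]

Message polynomial: m(x) = 10 + 6·x (mod 11).
For each evaluation point α_i, compute m(α_i) mod 11:
  α_1 = 1: Horner steps 6 → 5, so m(1) = 5.
  α_2 = 5: Horner steps 6 → 7, so m(5) = 7.
  α_3 = 8: Horner steps 6 → 3, so m(8) = 3.
  α_4 = 2: Horner steps 6 → 0, so m(2) = 0.
  α_5 = 9: Horner steps 6 → 9, so m(9) = 9.
Codeword c = [5, 7, 3, 0, 9] ∈ F_11^5.


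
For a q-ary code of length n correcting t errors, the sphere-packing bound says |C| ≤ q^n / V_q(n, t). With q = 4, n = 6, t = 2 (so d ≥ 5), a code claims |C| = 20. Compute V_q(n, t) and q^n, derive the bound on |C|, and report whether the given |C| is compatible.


V_q(n, t) = 154, q^n = 4096, Hamming bound = 26, |C| = 20 ≤ bound (satisfied).

Step 1: Compute V_q(n, t) = Σ_{j=0}^2 C(n, j) (q−1)^j.
  j = 0: C(6,0)·(3)^0 = 1·1 = 1.
  j = 1: C(6,1)·(3)^1 = 6·3 = 18.
  j = 2: C(6,2)·(3)^2 = 15·9 = 135.
  V_q(n, t) = 1 + 18 + 135 = 154.
Step 2: q^n = 4^6 = 4096.
Step 3: Hamming bound ⌊q^n / V_q(n,t)⌋ = ⌊4096/154⌋ = 26.
Step 4: Compare |C| = 20 to 26: satisfied.
The claimed |C| lies below the Hamming bound.


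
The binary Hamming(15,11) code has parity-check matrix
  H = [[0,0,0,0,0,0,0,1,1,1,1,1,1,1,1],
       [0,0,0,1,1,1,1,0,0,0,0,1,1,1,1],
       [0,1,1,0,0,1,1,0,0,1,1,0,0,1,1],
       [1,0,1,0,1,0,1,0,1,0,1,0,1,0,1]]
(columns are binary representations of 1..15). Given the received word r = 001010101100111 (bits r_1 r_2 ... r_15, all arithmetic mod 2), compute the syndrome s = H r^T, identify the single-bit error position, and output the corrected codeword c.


s = (1, 1, 1, 0)^T, error position = 14, corrected codeword c = 001010101100101

Compute s = H r^T mod 2 one row at a time:
  s_1 = 0 + 1 + 1 + 0 + 0 + 1 + 1 + 1 = 5 ≡ 1 (mod 2).
  s_2 = 0 + 1 + 0 + 1 + 0 + 1 + 1 + 1 = 5 ≡ 1 (mod 2).
  s_3 = 0 + 1 + 0 + 1 + 1 + 0 + 1 + 1 = 5 ≡ 1 (mod 2).
  s_4 = 0 + 1 + 1 + 1 + 1 + 0 + 1 + 1 = 6 ≡ 0 (mod 2).
s = (1, 1, 1, 0)^T — this equals column 14 of H (binary 1110), so error is at position 14.
Correct: flip bit 14 of r = 001010101100111 to get c = 001010101100101.


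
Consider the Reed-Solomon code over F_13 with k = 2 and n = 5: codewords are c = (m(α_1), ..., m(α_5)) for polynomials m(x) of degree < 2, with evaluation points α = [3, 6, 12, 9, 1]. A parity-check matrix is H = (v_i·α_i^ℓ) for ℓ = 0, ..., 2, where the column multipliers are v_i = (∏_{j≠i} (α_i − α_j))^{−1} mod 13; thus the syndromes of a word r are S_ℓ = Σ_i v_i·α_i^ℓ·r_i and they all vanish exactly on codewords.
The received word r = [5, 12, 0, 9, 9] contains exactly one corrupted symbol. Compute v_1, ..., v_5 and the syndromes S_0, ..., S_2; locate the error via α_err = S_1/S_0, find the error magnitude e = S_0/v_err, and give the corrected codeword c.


S = (12, 4, 10), error at position 4, error magnitude e = 3, c = [5, 12, 0, 6, 9].

Step 1: column multipliers v_i = (∏_{j≠i}(α_i − α_j))^{−1} mod 13.
  i = 1 (α = 3): (3−6)(3−12)(3−9)(3−1) = (−3)·(−9)·(−6)·2 = −324 ≡ 1, so v_1 = 1^{−1} = 1 (mod 13).
  i = 2 (α = 6): (6−3)(6−12)(6−9)(6−1) = 3·(−6)·(−3)·5 = 270 ≡ 10, so v_2 = 10^{−1} = 4 (mod 13).
  i = 3 (α = 12): (12−3)(12−6)(12−9)(12−1) = 9·6·3·11 = 1782 ≡ 1, so v_3 = 1^{−1} = 1 (mod 13).
  i = 4 (α = 9): (9−3)(9−6)(9−12)(9−1) = 6·3·(−3)·8 = −432 ≡ 10, so v_4 = 10^{−1} = 4 (mod 13).
  i = 5 (α = 1): (1−3)(1−6)(1−12)(1−9) = (−2)·(−5)·(−11)·(−8) = 880 ≡ 9, so v_5 = 9^{−1} = 3 (mod 13).
  v = [1, 4, 1, 4, 3].
Step 2: syndromes of r = [5, 12, 0, 9, 9] (all sums mod 13).
  S_0 = Σ v_i r_i = 1·5 + 4·12 + 1·0 + 4·9 + 3·9 = 116 ≡ 12.
  S_1 = Σ v_i α_i r_i = 1·3·5 + 4·6·12 + 1·12·0 + 4·9·9 + 3·1·9 = 654 ≡ 4.
  α_i^2 mod 13 = [9, 10, 1, 3, 1].
  S_2 = Σ v_i α_i^2 r_i = 1·9·5 + 4·10·12 + 1·1·0 + 4·3·9 + 3·1·9 = 660 ≡ 10.
  S = (12, 4, 10) ≠ 0, so r is not a codeword (an error is present).
Step 3: locate the error. For a single error e at position i, S_ℓ = v_i·e·α_i^ℓ, so α_err = S_1/S_0.
  S_0^{−1} = 12^{−1} = 12 (mod 13), so α_err = 4·12 = 48 ≡ 9 = α_4. Error position i = 4.
  Consistency check: S_2/S_1 = 10·10 = 100 ≡ 9 = α_err ✓ (single-error assumption holds).
Step 4: error magnitude e = S_0/v_4 = S_0·∏_{j≠4}(α_4 − α_j) = 12·10 = 120 ≡ 3 (mod 13).
Step 5: correct position 4: c_4 = r_4 − e = 9 − 3 ≡ 6 (mod 13). Hence c = [5, 12, 0, 6, 9].
  Check: interpolating c through the α_i gives m(x) = 11 + 11·x (degree < 2) with m(α_i) = c_i for every i, so c is indeed a codeword.


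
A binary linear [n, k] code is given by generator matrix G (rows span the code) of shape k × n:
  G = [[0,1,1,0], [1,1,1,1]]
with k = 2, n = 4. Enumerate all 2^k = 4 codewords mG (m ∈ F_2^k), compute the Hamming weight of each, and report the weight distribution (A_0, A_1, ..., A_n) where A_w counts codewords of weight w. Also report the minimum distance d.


Weight distribution: A_0 = 1, A_2 = 2, A_4 = 1. Minimum distance d = 2.

Enumerate all 2^2 = 4 messages m ∈ F_2^2.
For each, compute codeword c = mG in F_2^4, then tally its weight.
  m = 00 → c = 0000, weight = 0.
  m = 10 → c = 0110, weight = 2.
  m = 01 → c = 1111, weight = 4.
  m = 11 → c = 1001, weight = 2.
Tally weights:
  weight 0: 1 codewords.
  weight 2: 2 codewords.
  weight 4: 1 codewords.
Minimum distance d = smallest w > 0 with A_w > 0 = 2.
Sanity: Σ A_w = 4 = 2^2 = 4 ✓.


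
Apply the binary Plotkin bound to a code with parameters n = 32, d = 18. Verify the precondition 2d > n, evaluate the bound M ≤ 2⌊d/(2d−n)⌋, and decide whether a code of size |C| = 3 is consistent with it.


Plotkin bound M ≤ 8; given |C| = 3 ≤ bound (satisfied).

Check applicability: 2d = 36, n = 32.
2d − n = 4 > 0, so Plotkin applies.
Compute d/(2d−n) = 18/4 ≈ 4.5000.
⌊d/(2d−n)⌋ = 4.
Plotkin bound: M ≤ 2·4 = 8.
Given |C| = 3, check: satisfied.
This |C| is below the Plotkin bound.


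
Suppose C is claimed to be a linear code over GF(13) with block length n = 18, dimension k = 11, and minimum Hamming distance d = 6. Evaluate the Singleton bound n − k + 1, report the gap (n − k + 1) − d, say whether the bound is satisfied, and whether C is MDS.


Singleton RHS = n − k + 1 = 8, slack = 2, bound satisfied, not MDS.

Singleton bound: d ≤ n − k + 1.
Here n = 18, k = 11, so n − k + 1 = 8.
Given d = 6, check d ≤ 8: YES.
Slack = (n − k + 1) − d = 2.
The code is NOT MDS (slack = 2 > 0).
Description: the claimed parameters are [18, 11, 6]_13; such a code would be non-MDS.


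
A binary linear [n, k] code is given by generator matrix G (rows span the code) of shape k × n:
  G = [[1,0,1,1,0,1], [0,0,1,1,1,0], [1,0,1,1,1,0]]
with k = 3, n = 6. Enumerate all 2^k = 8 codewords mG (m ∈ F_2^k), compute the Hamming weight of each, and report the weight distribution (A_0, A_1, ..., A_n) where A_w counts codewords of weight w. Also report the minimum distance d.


Weight distribution: A_0 = 1, A_1 = 1, A_2 = 1, A_3 = 3, A_4 = 2. Minimum distance d = 1.

Enumerate all 2^3 = 8 messages m ∈ F_2^3.
For each, compute codeword c = mG in F_2^6, then tally its weight.
  m = 000 → c = 000000, weight = 0.
  m = 100 → c = 101101, weight = 4.
  m = 010 → c = 001110, weight = 3.
  m = 110 → c = 100011, weight = 3.
  m = 001 → c = 101110, weight = 4.
  m = 101 → c = 000011, weight = 2.
  m = 011 → c = 100000, weight = 1.
  m = 111 → c = 001101, weight = 3.
Tally weights:
  weight 0: 1 codewords.
  weight 1: 1 codewords.
  weight 2: 1 codewords.
  weight 3: 3 codewords.
  weight 4: 2 codewords.
Minimum distance d = smallest w > 0 with A_w > 0 = 1.
Sanity: Σ A_w = 8 = 2^3 = 8 ✓.


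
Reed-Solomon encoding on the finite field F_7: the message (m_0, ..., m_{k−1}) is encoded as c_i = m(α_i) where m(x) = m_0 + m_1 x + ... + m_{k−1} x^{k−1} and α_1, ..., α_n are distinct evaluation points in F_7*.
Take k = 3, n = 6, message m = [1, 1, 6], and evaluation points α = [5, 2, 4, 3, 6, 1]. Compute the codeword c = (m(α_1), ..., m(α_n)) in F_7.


c = [2, 6, 3, 2, 6, 1]

Message polynomial: m(x) = 1 + 1·x + 6·x^2 (mod 7).
For each evaluation point α_i, compute m(α_i) mod 7:
  α_1 = 5: Horner steps 6 → 3 → 2, so m(5) = 2.
  α_2 = 2: Horner steps 6 → 6 → 6, so m(2) = 6.
  α_3 = 4: Horner steps 6 → 4 → 3, so m(4) = 3.
  α_4 = 3: Horner steps 6 → 5 → 2, so m(3) = 2.
  α_5 = 6: Horner steps 6 → 2 → 6, so m(6) = 6.
  α_6 = 1: Horner steps 6 → 0 → 1, so m(1) = 1.
Codeword c = [2, 6, 3, 2, 6, 1] ∈ F_7^6.


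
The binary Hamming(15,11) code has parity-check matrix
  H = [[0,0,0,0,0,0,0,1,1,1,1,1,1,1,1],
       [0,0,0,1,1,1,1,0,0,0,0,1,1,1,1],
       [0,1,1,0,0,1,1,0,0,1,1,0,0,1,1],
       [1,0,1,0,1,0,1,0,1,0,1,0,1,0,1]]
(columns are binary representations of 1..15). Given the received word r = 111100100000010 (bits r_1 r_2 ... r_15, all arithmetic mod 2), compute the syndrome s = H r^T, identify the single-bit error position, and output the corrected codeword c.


s = (1, 1, 0, 1)^T, error position = 13, corrected codeword c = 111100100000110

Compute s = H r^T mod 2 one row at a time:
  s_1 = 0 + 0 + 0 + 0 + 0 + 0 + 1 + 0 = 1 ≡ 1 (mod 2).
  s_2 = 1 + 0 + 0 + 1 + 0 + 0 + 1 + 0 = 3 ≡ 1 (mod 2).
  s_3 = 1 + 1 + 0 + 1 + 0 + 0 + 1 + 0 = 4 ≡ 0 (mod 2).
  s_4 = 1 + 1 + 0 + 1 + 0 + 0 + 0 + 0 = 3 ≡ 1 (mod 2).
s = (1, 1, 0, 1)^T — this equals column 13 of H (binary 1101), so error is at position 13.
Correct: flip bit 13 of r = 111100100000010 to get c = 111100100000110.


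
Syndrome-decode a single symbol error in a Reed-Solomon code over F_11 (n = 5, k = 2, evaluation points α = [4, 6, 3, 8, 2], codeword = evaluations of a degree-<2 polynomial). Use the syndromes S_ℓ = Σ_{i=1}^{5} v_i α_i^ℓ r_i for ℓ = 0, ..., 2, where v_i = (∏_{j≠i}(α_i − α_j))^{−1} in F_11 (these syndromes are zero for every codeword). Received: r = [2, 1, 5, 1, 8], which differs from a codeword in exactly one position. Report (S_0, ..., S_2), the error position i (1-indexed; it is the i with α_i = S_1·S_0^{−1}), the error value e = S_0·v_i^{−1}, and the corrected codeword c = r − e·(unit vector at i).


S = (7, 9, 10), error at position 2, error magnitude e = 5, c = [2, 7, 5, 1, 8].

Step 1: column multipliers v_i = (∏_{j≠i}(α_i − α_j))^{−1} mod 11.
  i = 1 (α = 4): (4−6)(4−3)(4−8)(4−2) = (−2)·1·(−4)·2 = 16 ≡ 5, so v_1 = 5^{−1} = 9 (mod 11).
  i = 2 (α = 6): (6−4)(6−3)(6−8)(6−2) = 2·3·(−2)·4 = −48 ≡ 7, so v_2 = 7^{−1} = 8 (mod 11).
  i = 3 (α = 3): (3−4)(3−6)(3−8)(3−2) = (−1)·(−3)·(−5)·1 = −15 ≡ 7, so v_3 = 7^{−1} = 8 (mod 11).
  i = 4 (α = 8): (8−4)(8−6)(8−3)(8−2) = 4·2·5·6 = 240 ≡ 9, so v_4 = 9^{−1} = 5 (mod 11).
  i = 5 (α = 2): (2−4)(2−6)(2−3)(2−8) = (−2)·(−4)·(−1)·(−6) = 48 ≡ 4, so v_5 = 4^{−1} = 3 (mod 11).
  v = [9, 8, 8, 5, 3].
Step 2: syndromes of r = [2, 1, 5, 1, 8] (all sums mod 11).
  S_0 = Σ v_i r_i = 9·2 + 8·1 + 8·5 + 5·1 + 3·8 = 95 ≡ 7.
  S_1 = Σ v_i α_i r_i = 9·4·2 + 8·6·1 + 8·3·5 + 5·8·1 + 3·2·8 = 328 ≡ 9.
  α_i^2 mod 11 = [5, 3, 9, 9, 4].
  S_2 = Σ v_i α_i^2 r_i = 9·5·2 + 8·3·1 + 8·9·5 + 5·9·1 + 3·4·8 = 615 ≡ 10.
  S = (7, 9, 10) ≠ 0, so r is not a codeword (an error is present).
Step 3: locate the error. For a single error e at position i, S_ℓ = v_i·e·α_i^ℓ, so α_err = S_1/S_0.
  S_0^{−1} = 7^{−1} = 8 (mod 11), so α_err = 9·8 = 72 ≡ 6 = α_2. Error position i = 2.
  Consistency check: S_2/S_1 = 10·5 = 50 ≡ 6 = α_err ✓ (single-error assumption holds).
Step 4: error magnitude e = S_0/v_2 = S_0·∏_{j≠2}(α_2 − α_j) = 7·7 = 49 ≡ 5 (mod 11).
Step 5: correct position 2: c_2 = r_2 − e = 1 − 5 ≡ 7 (mod 11). Hence c = [2, 7, 5, 1, 8].
  Check: interpolating c through the α_i gives m(x) = 3 + 8·x (degree < 2) with m(α_i) = c_i for every i, so c is indeed a codeword.


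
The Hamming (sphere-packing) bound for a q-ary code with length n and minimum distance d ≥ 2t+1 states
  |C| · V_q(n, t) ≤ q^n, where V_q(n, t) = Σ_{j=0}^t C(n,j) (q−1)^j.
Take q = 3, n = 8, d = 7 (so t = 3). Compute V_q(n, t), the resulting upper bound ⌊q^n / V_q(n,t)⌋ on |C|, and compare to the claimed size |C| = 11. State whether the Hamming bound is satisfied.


V_q(n, t) = 577, q^n = 6561, Hamming bound = 11, |C| = 11 ≤ bound (satisfied).

Step 1: Compute V_q(n, t) = Σ_{j=0}^3 C(n, j) (q−1)^j.
  j = 0: C(8,0)·(2)^0 = 1·1 = 1.
  j = 1: C(8,1)·(2)^1 = 8·2 = 16.
  j = 2: C(8,2)·(2)^2 = 28·4 = 112.
  j = 3: C(8,3)·(2)^3 = 56·8 = 448.
  V_q(n, t) = 1 + 16 + 112 + 448 = 577.
Step 2: q^n = 3^8 = 6561.
Step 3: Hamming bound ⌊q^n / V_q(n,t)⌋ = ⌊6561/577⌋ = 11.
Step 4: Compare |C| = 11 to 11: satisfied.
The claimed |C| lies at the Hamming bound (tight).


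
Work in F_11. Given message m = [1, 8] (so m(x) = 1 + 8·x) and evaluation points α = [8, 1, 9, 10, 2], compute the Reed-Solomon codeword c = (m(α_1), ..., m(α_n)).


c = [10, 9, 7, 4, 6]

Message polynomial: m(x) = 1 + 8·x (mod 11).
For each evaluation point α_i, compute m(α_i) mod 11:
  α_1 = 8: Horner steps 8 → 10, so m(8) = 10.
  α_2 = 1: Horner steps 8 → 9, so m(1) = 9.
  α_3 = 9: Horner steps 8 → 7, so m(9) = 7.
  α_4 = 10: Horner steps 8 → 4, so m(10) = 4.
  α_5 = 2: Horner steps 8 → 6, so m(2) = 6.
Codeword c = [10, 9, 7, 4, 6] ∈ F_11^5.


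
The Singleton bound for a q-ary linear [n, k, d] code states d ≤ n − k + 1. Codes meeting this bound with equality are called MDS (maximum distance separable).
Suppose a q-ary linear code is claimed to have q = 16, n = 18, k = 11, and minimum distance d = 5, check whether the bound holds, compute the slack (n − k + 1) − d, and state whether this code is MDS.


Singleton RHS = n − k + 1 = 8, slack = 3, bound satisfied, not MDS.

Singleton bound: d ≤ n − k + 1.
Here n = 18, k = 11, so n − k + 1 = 8.
Given d = 5, check d ≤ 8: YES.
Slack = (n − k + 1) − d = 3.
The code is NOT MDS (slack = 3 > 0).
Description: the claimed parameters are [18, 11, 5]_16; such a code would be non-MDS.
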